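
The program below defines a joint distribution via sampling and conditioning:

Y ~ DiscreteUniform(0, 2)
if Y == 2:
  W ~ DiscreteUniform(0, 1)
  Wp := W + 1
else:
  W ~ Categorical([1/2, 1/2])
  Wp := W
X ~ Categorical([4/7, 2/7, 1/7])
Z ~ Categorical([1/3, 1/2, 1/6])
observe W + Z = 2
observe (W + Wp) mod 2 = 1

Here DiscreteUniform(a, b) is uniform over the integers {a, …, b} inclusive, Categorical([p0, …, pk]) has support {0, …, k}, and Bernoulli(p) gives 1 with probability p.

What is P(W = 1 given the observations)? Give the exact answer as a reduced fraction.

Enumerate traces; 6 have nonzero weight after conditioning:
  (Y=2, W=0, X=0, Z=2) weight 1/63
  (Y=2, W=0, X=1, Z=2) weight 1/126
  (Y=2, W=0, X=2, Z=2) weight 1/252
  (Y=2, W=1, X=0, Z=1) weight 1/21
  (Y=2, W=1, X=1, Z=1) weight 1/42
  (Y=2, W=1, X=2, Z=1) weight 1/84
Group by W:
  weight(W=0) = 1/36
  weight(W=1) = 1/12
Total weight = 1/36 + 1/12 = 1/9
P(W=0 | obs) = 1/36 / 1/9 = 1/4
P(W=1 | obs) = 1/12 / 1/9 = 3/4

P(W = 1 | obs) = 3/4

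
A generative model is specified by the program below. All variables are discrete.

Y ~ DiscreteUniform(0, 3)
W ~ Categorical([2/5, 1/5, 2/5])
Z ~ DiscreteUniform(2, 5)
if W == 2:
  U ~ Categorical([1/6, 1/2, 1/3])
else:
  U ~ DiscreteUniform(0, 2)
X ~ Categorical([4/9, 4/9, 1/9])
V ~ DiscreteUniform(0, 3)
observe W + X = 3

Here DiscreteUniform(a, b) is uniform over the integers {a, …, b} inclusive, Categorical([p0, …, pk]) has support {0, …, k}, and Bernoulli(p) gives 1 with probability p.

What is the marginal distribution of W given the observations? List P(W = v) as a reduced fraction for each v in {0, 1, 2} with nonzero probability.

P(W=1) = 1/9, P(W=2) = 8/9

Enumerate traces; 384 have nonzero weight after conditioning:
  (Y=0, W=1, Z=2, U=0, X=2, V=0) weight 1/8640
  (Y=0, W=1, Z=2, U=0, X=2, V=1) weight 1/8640
  (Y=0, W=1, Z=2, U=0, X=2, V=2) weight 1/8640
  (Y=0, W=1, Z=2, U=0, X=2, V=3) weight 1/8640
  (Y=0, W=1, Z=2, U=1, X=2, V=0) weight 1/8640
  (Y=0, W=1, Z=2, U=1, X=2, V=1) weight 1/8640
  (Y=0, W=1, Z=2, U=1, X=2, V=2) weight 1/8640
  (Y=0, W=1, Z=2, U=1, X=2, V=3) weight 1/8640
  (Y=0, W=2, Z=2, U=0, X=1, V=0) weight 1/2160
  … 375 more
Group by W:
  weight(W=1) = 1/45
  weight(W=2) = 8/45
Total weight = 1/45 + 8/45 = 1/5
P(W=1 | obs) = 1/45 / 1/5 = 1/9
P(W=2 | obs) = 8/45 / 1/5 = 8/9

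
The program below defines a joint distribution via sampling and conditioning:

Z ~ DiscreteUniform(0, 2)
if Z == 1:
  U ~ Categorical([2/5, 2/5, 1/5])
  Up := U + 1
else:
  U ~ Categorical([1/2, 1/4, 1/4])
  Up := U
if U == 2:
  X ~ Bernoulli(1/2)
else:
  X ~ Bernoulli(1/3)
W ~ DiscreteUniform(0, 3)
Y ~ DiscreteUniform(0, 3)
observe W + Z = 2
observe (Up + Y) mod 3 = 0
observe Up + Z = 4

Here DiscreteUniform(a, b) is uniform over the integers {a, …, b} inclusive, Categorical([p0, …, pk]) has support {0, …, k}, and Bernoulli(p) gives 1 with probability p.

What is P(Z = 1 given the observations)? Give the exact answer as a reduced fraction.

Enumerate traces; 6 have nonzero weight after conditioning:
  (Z=1, U=2, X=0, W=1, Y=0) weight 1/480
  (Z=1, U=2, X=0, W=1, Y=3) weight 1/480
  (Z=1, U=2, X=1, W=1, Y=0) weight 1/480
  (Z=1, U=2, X=1, W=1, Y=3) weight 1/480
  (Z=2, U=2, X=0, W=0, Y=1) weight 1/384
  (Z=2, U=2, X=1, W=0, Y=1) weight 1/384
Group by Z:
  weight(Z=1) = 1/120
  weight(Z=2) = 1/192
Total weight = 1/120 + 1/192 = 13/960
P(Z=1 | obs) = 1/120 / 13/960 = 8/13
P(Z=2 | obs) = 1/192 / 13/960 = 5/13

P(Z = 1 | obs) = 8/13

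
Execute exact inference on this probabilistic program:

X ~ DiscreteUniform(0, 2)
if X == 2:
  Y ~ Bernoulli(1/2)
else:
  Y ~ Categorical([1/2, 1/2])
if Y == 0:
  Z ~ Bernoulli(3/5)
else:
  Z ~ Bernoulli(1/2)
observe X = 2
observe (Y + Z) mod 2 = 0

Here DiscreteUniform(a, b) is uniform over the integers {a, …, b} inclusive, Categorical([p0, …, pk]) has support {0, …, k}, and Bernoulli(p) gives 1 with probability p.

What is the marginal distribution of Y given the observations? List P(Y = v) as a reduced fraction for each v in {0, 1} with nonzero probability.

P(Y=0) = 4/9, P(Y=1) = 5/9

Enumerate traces; 2 have nonzero weight after conditioning:
  (X=2, Y=0, Z=0) weight 1/15
  (X=2, Y=1, Z=1) weight 1/12
Group by Y:
  weight(Y=0) = 1/15
  weight(Y=1) = 1/12
Total weight = 1/15 + 1/12 = 3/20
P(Y=0 | obs) = 1/15 / 3/20 = 4/9
P(Y=1 | obs) = 1/12 / 3/20 = 5/9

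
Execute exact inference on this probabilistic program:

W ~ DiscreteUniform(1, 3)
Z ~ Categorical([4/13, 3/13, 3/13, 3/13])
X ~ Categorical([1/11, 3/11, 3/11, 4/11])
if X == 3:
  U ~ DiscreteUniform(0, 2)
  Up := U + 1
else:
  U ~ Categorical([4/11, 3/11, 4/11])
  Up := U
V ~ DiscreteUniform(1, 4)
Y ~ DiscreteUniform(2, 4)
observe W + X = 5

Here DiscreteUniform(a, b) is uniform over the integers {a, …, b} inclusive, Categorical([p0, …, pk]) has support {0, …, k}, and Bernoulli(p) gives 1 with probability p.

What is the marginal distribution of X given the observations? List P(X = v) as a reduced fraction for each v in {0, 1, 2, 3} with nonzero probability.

P(X=2) = 3/7, P(X=3) = 4/7

Enumerate traces; 288 have nonzero weight after conditioning:
  (W=2, Z=0, X=3, U=0, V=1, Y=2) weight 4/3861
  (W=2, Z=0, X=3, U=0, V=1, Y=3) weight 4/3861
  (W=2, Z=0, X=3, U=0, V=1, Y=4) weight 4/3861
  (W=2, Z=0, X=3, U=0, V=2, Y=2) weight 4/3861
  (W=2, Z=0, X=3, U=0, V=2, Y=3) weight 4/3861
  (W=2, Z=0, X=3, U=0, V=2, Y=4) weight 4/3861
  (W=2, Z=0, X=3, U=0, V=3, Y=2) weight 4/3861
  (W=2, Z=0, X=3, U=0, V=3, Y=3) weight 4/3861
  (W=3, Z=0, X=2, U=0, V=1, Y=2) weight 4/4719
  … 279 more
Group by X:
  weight(X=2) = 1/11
  weight(X=3) = 4/33
Total weight = 1/11 + 4/33 = 7/33
P(X=2 | obs) = 1/11 / 7/33 = 3/7
P(X=3 | obs) = 4/33 / 7/33 = 4/7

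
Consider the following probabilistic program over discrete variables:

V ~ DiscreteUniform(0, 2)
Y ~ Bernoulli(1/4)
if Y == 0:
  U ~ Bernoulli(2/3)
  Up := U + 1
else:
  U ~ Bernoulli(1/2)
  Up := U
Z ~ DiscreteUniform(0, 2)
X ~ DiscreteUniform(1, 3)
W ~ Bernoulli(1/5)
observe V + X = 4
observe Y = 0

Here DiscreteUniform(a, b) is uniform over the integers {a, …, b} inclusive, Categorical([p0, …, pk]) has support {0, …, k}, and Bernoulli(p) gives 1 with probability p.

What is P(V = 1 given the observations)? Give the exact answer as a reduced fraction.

P(V = 1 | obs) = 1/2

Enumerate traces; 24 have nonzero weight after conditioning:
  (V=1, Y=0, U=0, Z=0, X=3, W=0) weight 1/135
  (V=1, Y=0, U=0, Z=0, X=3, W=1) weight 1/540
  (V=1, Y=0, U=0, Z=1, X=3, W=0) weight 1/135
  (V=1, Y=0, U=0, Z=1, X=3, W=1) weight 1/540
  (V=1, Y=0, U=0, Z=2, X=3, W=0) weight 1/135
  (V=1, Y=0, U=0, Z=2, X=3, W=1) weight 1/540
  (V=1, Y=0, U=1, Z=0, X=3, W=0) weight 2/135
  (V=1, Y=0, U=1, Z=0, X=3, W=1) weight 1/270
  (V=2, Y=0, U=0, Z=0, X=2, W=0) weight 1/135
  … 15 more
Group by V:
  weight(V=1) = 1/12
  weight(V=2) = 1/12
Total weight = 1/12 + 1/12 = 1/6
P(V=1 | obs) = 1/12 / 1/6 = 1/2
P(V=2 | obs) = 1/12 / 1/6 = 1/2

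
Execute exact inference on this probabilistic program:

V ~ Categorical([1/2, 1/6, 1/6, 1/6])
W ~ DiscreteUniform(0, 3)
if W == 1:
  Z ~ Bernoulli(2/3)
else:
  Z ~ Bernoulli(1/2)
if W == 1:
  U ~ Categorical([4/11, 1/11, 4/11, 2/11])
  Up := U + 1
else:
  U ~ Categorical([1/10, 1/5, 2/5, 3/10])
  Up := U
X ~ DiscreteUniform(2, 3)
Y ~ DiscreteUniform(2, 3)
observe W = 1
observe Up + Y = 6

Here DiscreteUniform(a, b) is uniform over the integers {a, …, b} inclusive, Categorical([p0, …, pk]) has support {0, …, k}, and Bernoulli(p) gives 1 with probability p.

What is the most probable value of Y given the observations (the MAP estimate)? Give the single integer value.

argmax_v P(Y = v | obs) = 3

Enumerate traces; 32 have nonzero weight after conditioning:
  (V=0, W=1, Z=0, U=2, X=2, Y=3) weight 1/264
  (V=0, W=1, Z=0, U=2, X=3, Y=3) weight 1/264
  (V=0, W=1, Z=0, U=3, X=2, Y=2) weight 1/528
  (V=0, W=1, Z=0, U=3, X=3, Y=2) weight 1/528
  (V=0, W=1, Z=1, U=2, X=2, Y=3) weight 1/132
  (V=0, W=1, Z=1, U=2, X=3, Y=3) weight 1/132
  (V=0, W=1, Z=1, U=3, X=2, Y=2) weight 1/264
  (V=0, W=1, Z=1, U=3, X=3, Y=2) weight 1/264
  … 24 more
Group by Y:
  weight(Y=2) = 1/44
  weight(Y=3) = 1/22
Total weight = 1/44 + 1/22 = 3/44
P(Y=2 | obs) = 1/44 / 3/44 = 1/3
P(Y=3 | obs) = 1/22 / 3/44 = 2/3
argmax = 3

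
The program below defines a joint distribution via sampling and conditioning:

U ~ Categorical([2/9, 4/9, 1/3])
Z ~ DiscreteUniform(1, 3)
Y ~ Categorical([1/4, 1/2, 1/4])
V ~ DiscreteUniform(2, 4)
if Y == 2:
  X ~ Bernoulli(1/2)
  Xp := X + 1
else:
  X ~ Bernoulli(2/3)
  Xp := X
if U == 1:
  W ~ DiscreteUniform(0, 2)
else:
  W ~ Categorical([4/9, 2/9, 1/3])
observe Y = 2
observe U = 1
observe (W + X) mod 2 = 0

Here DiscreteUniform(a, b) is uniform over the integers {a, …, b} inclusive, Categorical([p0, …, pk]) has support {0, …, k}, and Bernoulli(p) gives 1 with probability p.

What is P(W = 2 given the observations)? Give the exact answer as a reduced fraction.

Enumerate traces; 27 have nonzero weight after conditioning:
  (U=1, Z=1, Y=2, V=2, X=0, W=0) weight 1/486
  (U=1, Z=1, Y=2, V=2, X=0, W=2) weight 1/486
  (U=1, Z=1, Y=2, V=2, X=1, W=1) weight 1/486
  (U=1, Z=1, Y=2, V=3, X=0, W=0) weight 1/486
  (U=1, Z=1, Y=2, V=3, X=0, W=2) weight 1/486
  (U=1, Z=1, Y=2, V=3, X=1, W=1) weight 1/486
  (U=1, Z=1, Y=2, V=4, X=0, W=0) weight 1/486
  (U=1, Z=1, Y=2, V=4, X=0, W=2) weight 1/486
  … 19 more
Group by W:
  weight(W=0) = 1/54
  weight(W=1) = 1/54
  weight(W=2) = 1/54
Total weight = 1/54 + 1/54 + 1/54 = 1/18
P(W=0 | obs) = 1/54 / 1/18 = 1/3
P(W=1 | obs) = 1/54 / 1/18 = 1/3
P(W=2 | obs) = 1/54 / 1/18 = 1/3

P(W = 2 | obs) = 1/3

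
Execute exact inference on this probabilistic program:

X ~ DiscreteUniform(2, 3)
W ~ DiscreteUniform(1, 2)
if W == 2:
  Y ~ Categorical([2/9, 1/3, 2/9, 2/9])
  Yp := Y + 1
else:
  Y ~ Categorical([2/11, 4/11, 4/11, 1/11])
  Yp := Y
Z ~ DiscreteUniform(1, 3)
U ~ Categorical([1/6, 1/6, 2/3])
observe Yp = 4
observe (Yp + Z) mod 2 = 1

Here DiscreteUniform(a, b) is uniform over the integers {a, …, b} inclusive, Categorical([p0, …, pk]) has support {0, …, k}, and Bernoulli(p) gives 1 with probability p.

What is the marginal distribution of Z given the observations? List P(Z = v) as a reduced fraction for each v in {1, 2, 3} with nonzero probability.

P(Z=1) = 1/2, P(Z=3) = 1/2

Enumerate traces; 12 have nonzero weight after conditioning:
  (X=2, W=2, Y=3, Z=1, U=0) weight 1/324
  (X=2, W=2, Y=3, Z=1, U=1) weight 1/324
  (X=2, W=2, Y=3, Z=1, U=2) weight 1/81
  (X=2, W=2, Y=3, Z=3, U=0) weight 1/324
  (X=2, W=2, Y=3, Z=3, U=1) weight 1/324
  (X=2, W=2, Y=3, Z=3, U=2) weight 1/81
  (X=3, W=2, Y=3, Z=1, U=0) weight 1/324
  (X=3, W=2, Y=3, Z=1, U=1) weight 1/324
  … 4 more
Group by Z:
  weight(Z=1) = 1/27
  weight(Z=3) = 1/27
Total weight = 1/27 + 1/27 = 2/27
P(Z=1 | obs) = 1/27 / 2/27 = 1/2
P(Z=3 | obs) = 1/27 / 2/27 = 1/2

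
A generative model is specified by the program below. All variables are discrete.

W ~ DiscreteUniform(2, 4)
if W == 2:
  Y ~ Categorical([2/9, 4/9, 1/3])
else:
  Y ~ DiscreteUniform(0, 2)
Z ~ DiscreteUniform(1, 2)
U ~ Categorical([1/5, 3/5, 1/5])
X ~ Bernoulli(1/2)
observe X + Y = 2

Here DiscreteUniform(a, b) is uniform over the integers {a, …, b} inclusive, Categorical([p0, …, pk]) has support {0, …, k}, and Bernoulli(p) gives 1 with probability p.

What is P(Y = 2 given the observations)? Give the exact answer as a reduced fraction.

Enumerate traces; 36 have nonzero weight after conditioning:
  (W=2, Y=1, Z=1, U=0, X=1) weight 1/135
  (W=2, Y=1, Z=1, U=1, X=1) weight 1/45
  (W=2, Y=1, Z=1, U=2, X=1) weight 1/135
  (W=2, Y=1, Z=2, U=0, X=1) weight 1/135
  (W=2, Y=1, Z=2, U=1, X=1) weight 1/45
  (W=2, Y=1, Z=2, U=2, X=1) weight 1/135
  (W=2, Y=2, Z=1, U=0, X=0) weight 1/180
  (W=2, Y=2, Z=1, U=1, X=0) weight 1/60
  … 28 more
Group by Y:
  weight(Y=1) = 5/27
  weight(Y=2) = 1/6
Total weight = 5/27 + 1/6 = 19/54
P(Y=1 | obs) = 5/27 / 19/54 = 10/19
P(Y=2 | obs) = 1/6 / 19/54 = 9/19

P(Y = 2 | obs) = 9/19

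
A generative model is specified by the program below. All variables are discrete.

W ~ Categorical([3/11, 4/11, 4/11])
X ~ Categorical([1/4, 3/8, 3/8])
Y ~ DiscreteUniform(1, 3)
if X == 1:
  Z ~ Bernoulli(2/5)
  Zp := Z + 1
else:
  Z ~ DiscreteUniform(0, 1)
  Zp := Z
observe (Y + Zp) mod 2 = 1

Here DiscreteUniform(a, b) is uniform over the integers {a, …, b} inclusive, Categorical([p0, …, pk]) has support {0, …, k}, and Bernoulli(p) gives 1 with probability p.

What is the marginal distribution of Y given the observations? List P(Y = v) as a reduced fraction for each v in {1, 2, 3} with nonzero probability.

Enumerate traces; 27 have nonzero weight after conditioning:
  (W=0, X=0, Y=1, Z=0) weight 1/88
  (W=0, X=0, Y=2, Z=1) weight 1/88
  (W=0, X=0, Y=3, Z=0) weight 1/88
  (W=0, X=1, Y=1, Z=1) weight 3/220
  (W=0, X=1, Y=2, Z=0) weight 9/440
  (W=0, X=1, Y=3, Z=1) weight 3/220
  (W=0, X=2, Y=1, Z=0) weight 3/176
  (W=0, X=2, Y=2, Z=1) weight 3/176
  … 19 more
Group by Y:
  weight(Y=1) = 37/240
  weight(Y=2) = 43/240
  weight(Y=3) = 37/240
Total weight = 37/240 + 43/240 + 37/240 = 39/80
P(Y=1 | obs) = 37/240 / 39/80 = 37/117
P(Y=2 | obs) = 43/240 / 39/80 = 43/117
P(Y=3 | obs) = 37/240 / 39/80 = 37/117

P(Y=1) = 37/117, P(Y=2) = 43/117, P(Y=3) = 37/117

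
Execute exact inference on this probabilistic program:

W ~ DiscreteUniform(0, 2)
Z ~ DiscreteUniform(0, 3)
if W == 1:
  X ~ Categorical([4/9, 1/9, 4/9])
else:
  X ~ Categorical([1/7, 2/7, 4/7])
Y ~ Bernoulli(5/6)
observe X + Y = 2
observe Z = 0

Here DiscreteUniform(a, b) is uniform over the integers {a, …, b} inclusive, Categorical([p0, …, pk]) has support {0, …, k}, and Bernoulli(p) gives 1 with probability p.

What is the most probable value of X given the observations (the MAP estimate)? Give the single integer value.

argmax_v P(X = v | obs) = 1

Enumerate traces; 6 have nonzero weight after conditioning:
  (W=0, Z=0, X=1, Y=1) weight 5/252
  (W=0, Z=0, X=2, Y=0) weight 1/126
  (W=1, Z=0, X=1, Y=1) weight 5/648
  (W=1, Z=0, X=2, Y=0) weight 1/162
  (W=2, Z=0, X=1, Y=1) weight 5/252
  (W=2, Z=0, X=2, Y=0) weight 1/126
Group by X:
  weight(X=1) = 215/4536
  weight(X=2) = 25/1134
Total weight = 215/4536 + 25/1134 = 5/72
P(X=1 | obs) = 215/4536 / 5/72 = 43/63
P(X=2 | obs) = 25/1134 / 5/72 = 20/63
argmax = 1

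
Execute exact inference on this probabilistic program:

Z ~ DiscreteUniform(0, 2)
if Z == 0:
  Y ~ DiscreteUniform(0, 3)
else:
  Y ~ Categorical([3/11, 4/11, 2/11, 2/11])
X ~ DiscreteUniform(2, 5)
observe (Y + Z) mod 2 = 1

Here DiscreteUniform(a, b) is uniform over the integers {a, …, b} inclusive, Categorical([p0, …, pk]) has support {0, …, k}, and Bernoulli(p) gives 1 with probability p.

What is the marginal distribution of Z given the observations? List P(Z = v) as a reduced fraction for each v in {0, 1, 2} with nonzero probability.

P(Z=0) = 1/3, P(Z=1) = 10/33, P(Z=2) = 4/11

Enumerate traces; 24 have nonzero weight after conditioning:
  (Z=0, Y=1, X=2) weight 1/48
  (Z=0, Y=1, X=3) weight 1/48
  (Z=0, Y=1, X=4) weight 1/48
  (Z=0, Y=1, X=5) weight 1/48
  (Z=0, Y=3, X=2) weight 1/48
  (Z=0, Y=3, X=3) weight 1/48
  (Z=0, Y=3, X=4) weight 1/48
  (Z=0, Y=3, X=5) weight 1/48
  (Z=1, Y=0, X=2) weight 1/44
  (Z=2, Y=1, X=2) weight 1/33
  … 14 more
Group by Z:
  weight(Z=0) = 1/6
  weight(Z=1) = 5/33
  weight(Z=2) = 2/11
Total weight = 1/6 + 5/33 + 2/11 = 1/2
P(Z=0 | obs) = 1/6 / 1/2 = 1/3
P(Z=1 | obs) = 5/33 / 1/2 = 10/33
P(Z=2 | obs) = 2/11 / 1/2 = 4/11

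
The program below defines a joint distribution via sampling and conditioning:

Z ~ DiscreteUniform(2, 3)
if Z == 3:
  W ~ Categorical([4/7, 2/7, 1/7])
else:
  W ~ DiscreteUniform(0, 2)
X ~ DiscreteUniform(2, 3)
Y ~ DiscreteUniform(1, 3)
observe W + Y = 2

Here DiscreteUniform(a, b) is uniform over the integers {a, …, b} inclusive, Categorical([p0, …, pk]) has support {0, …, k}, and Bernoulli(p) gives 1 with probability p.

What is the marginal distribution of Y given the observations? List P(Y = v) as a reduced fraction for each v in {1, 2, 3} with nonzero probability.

P(Y=1) = 13/32, P(Y=2) = 19/32

Enumerate traces; 8 have nonzero weight after conditioning:
  (Z=2, W=0, X=2, Y=2) weight 1/36
  (Z=2, W=0, X=3, Y=2) weight 1/36
  (Z=2, W=1, X=2, Y=1) weight 1/36
  (Z=2, W=1, X=3, Y=1) weight 1/36
  (Z=3, W=0, X=2, Y=2) weight 1/21
  (Z=3, W=0, X=3, Y=2) weight 1/21
  (Z=3, W=1, X=2, Y=1) weight 1/42
  (Z=3, W=1, X=3, Y=1) weight 1/42
Group by Y:
  weight(Y=1) = 13/126
  weight(Y=2) = 19/126
Total weight = 13/126 + 19/126 = 16/63
P(Y=1 | obs) = 13/126 / 16/63 = 13/32
P(Y=2 | obs) = 19/126 / 16/63 = 19/32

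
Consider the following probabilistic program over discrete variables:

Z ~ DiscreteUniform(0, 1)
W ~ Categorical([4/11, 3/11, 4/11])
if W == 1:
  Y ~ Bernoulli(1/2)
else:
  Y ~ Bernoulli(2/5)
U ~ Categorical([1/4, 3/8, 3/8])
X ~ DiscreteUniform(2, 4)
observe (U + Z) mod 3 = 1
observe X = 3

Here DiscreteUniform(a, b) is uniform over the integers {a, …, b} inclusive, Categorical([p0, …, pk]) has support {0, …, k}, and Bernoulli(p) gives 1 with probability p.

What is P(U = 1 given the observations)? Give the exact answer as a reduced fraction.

P(U = 1 | obs) = 3/5

Enumerate traces; 12 have nonzero weight after conditioning:
  (Z=0, W=0, Y=0, U=1, X=3) weight 3/220
  (Z=0, W=0, Y=1, U=1, X=3) weight 1/110
  (Z=0, W=1, Y=0, U=1, X=3) weight 3/352
  (Z=0, W=1, Y=1, U=1, X=3) weight 3/352
  (Z=0, W=2, Y=0, U=1, X=3) weight 3/220
  (Z=0, W=2, Y=1, U=1, X=3) weight 1/110
  (Z=1, W=0, Y=0, U=0, X=3) weight 1/110
  (Z=1, W=0, Y=1, U=0, X=3) weight 1/165
  … 4 more
Group by U:
  weight(U=0) = 1/24
  weight(U=1) = 1/16
Total weight = 1/24 + 1/16 = 5/48
P(U=0 | obs) = 1/24 / 5/48 = 2/5
P(U=1 | obs) = 1/16 / 5/48 = 3/5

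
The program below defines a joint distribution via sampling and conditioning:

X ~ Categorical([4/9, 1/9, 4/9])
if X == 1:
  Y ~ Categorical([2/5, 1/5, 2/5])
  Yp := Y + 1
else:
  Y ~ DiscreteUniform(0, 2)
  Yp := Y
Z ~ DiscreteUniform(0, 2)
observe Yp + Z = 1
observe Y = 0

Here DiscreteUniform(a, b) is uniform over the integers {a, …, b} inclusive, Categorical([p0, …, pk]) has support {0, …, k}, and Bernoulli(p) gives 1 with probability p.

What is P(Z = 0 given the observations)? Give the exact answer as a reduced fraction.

Enumerate traces; 3 have nonzero weight after conditioning:
  (X=0, Y=0, Z=1) weight 4/81
  (X=1, Y=0, Z=0) weight 2/135
  (X=2, Y=0, Z=1) weight 4/81
Group by Z:
  weight(Z=0) = 2/135
  weight(Z=1) = 8/81
Total weight = 2/135 + 8/81 = 46/405
P(Z=0 | obs) = 2/135 / 46/405 = 3/23
P(Z=1 | obs) = 8/81 / 46/405 = 20/23

P(Z = 0 | obs) = 3/23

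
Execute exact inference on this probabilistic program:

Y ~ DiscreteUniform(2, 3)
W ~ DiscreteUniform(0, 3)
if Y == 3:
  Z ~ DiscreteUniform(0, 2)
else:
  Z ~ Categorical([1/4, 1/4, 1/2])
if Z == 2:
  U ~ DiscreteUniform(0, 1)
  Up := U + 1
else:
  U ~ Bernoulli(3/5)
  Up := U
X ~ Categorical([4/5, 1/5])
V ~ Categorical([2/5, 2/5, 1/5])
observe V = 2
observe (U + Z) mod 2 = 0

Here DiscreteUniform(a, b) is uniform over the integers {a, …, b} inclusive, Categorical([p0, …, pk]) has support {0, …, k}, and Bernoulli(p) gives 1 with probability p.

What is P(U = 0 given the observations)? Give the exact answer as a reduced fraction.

Enumerate traces; 48 have nonzero weight after conditioning:
  (Y=2, W=0, Z=0, U=0, X=0, V=2) weight 1/500
  (Y=2, W=0, Z=0, U=0, X=1, V=2) weight 1/2000
  (Y=2, W=0, Z=1, U=1, X=0, V=2) weight 3/1000
  (Y=2, W=0, Z=1, U=1, X=1, V=2) weight 3/4000
  (Y=2, W=0, Z=2, U=0, X=0, V=2) weight 1/200
  (Y=2, W=0, Z=2, U=0, X=1, V=2) weight 1/800
  (Y=2, W=1, Z=0, U=0, X=0, V=2) weight 1/500
  (Y=2, W=1, Z=0, U=0, X=1, V=2) weight 1/2000
  … 40 more
Group by U:
  weight(U=0) = 13/200
  weight(U=1) = 7/200
Total weight = 13/200 + 7/200 = 1/10
P(U=0 | obs) = 13/200 / 1/10 = 13/20
P(U=1 | obs) = 7/200 / 1/10 = 7/20

P(U = 0 | obs) = 13/20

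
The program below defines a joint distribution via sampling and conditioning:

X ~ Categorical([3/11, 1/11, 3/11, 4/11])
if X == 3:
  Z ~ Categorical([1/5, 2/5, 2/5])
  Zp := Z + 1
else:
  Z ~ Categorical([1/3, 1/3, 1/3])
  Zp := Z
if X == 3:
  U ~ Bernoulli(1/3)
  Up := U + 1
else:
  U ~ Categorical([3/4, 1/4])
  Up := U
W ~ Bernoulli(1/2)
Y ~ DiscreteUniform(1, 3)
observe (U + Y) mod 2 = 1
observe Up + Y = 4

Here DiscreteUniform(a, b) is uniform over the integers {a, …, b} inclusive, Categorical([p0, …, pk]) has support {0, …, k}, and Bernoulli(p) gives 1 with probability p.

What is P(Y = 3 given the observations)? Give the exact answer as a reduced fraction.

P(Y = 3 | obs) = 2/3

Enumerate traces; 12 have nonzero weight after conditioning:
  (X=3, Z=0, U=0, W=0, Y=3) weight 4/495
  (X=3, Z=0, U=0, W=1, Y=3) weight 4/495
  (X=3, Z=0, U=1, W=0, Y=2) weight 2/495
  (X=3, Z=0, U=1, W=1, Y=2) weight 2/495
  (X=3, Z=1, U=0, W=0, Y=3) weight 8/495
  (X=3, Z=1, U=0, W=1, Y=3) weight 8/495
  (X=3, Z=1, U=1, W=0, Y=2) weight 4/495
  (X=3, Z=1, U=1, W=1, Y=2) weight 4/495
  … 4 more
Group by Y:
  weight(Y=2) = 4/99
  weight(Y=3) = 8/99
Total weight = 4/99 + 8/99 = 4/33
P(Y=2 | obs) = 4/99 / 4/33 = 1/3
P(Y=3 | obs) = 8/99 / 4/33 = 2/3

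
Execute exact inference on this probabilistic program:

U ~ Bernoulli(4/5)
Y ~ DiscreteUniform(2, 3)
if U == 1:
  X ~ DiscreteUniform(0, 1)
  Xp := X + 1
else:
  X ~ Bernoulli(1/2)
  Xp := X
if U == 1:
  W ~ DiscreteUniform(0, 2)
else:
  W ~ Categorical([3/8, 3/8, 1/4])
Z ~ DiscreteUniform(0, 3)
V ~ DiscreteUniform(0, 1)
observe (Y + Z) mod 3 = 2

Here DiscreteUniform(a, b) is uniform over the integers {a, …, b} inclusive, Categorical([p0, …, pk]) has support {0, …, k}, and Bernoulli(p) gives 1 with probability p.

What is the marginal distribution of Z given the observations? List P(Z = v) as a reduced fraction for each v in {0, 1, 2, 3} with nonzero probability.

P(Z=0) = 1/3, P(Z=2) = 1/3, P(Z=3) = 1/3

Enumerate traces; 72 have nonzero weight after conditioning:
  (U=0, Y=2, X=0, W=0, Z=0, V=0) weight 3/1280
  (U=0, Y=2, X=0, W=0, Z=0, V=1) weight 3/1280
  (U=0, Y=2, X=0, W=0, Z=3, V=0) weight 3/1280
  (U=0, Y=2, X=0, W=0, Z=3, V=1) weight 3/1280
  (U=0, Y=2, X=0, W=1, Z=0, V=0) weight 3/1280
  (U=0, Y=2, X=0, W=1, Z=0, V=1) weight 3/1280
  (U=0, Y=2, X=0, W=1, Z=3, V=0) weight 3/1280
  (U=0, Y=2, X=0, W=1, Z=3, V=1) weight 3/1280
  (U=0, Y=3, X=0, W=0, Z=2, V=0) weight 3/1280
  … 63 more
Group by Z:
  weight(Z=0) = 1/8
  weight(Z=2) = 1/8
  weight(Z=3) = 1/8
Total weight = 1/8 + 1/8 + 1/8 = 3/8
P(Z=0 | obs) = 1/8 / 3/8 = 1/3
P(Z=2 | obs) = 1/8 / 3/8 = 1/3
P(Z=3 | obs) = 1/8 / 3/8 = 1/3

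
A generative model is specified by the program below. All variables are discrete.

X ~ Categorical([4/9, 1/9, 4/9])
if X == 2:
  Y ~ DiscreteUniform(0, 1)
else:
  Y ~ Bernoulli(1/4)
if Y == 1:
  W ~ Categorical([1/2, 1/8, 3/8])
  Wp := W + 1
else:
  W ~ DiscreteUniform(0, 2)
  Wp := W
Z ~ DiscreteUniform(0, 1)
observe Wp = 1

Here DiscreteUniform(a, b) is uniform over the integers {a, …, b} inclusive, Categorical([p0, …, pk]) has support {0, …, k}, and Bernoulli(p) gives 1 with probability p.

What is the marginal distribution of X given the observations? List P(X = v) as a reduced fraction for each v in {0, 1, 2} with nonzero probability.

P(X=0) = 36/85, P(X=1) = 9/85, P(X=2) = 8/17

Enumerate traces; 12 have nonzero weight after conditioning:
  (X=0, Y=0, W=1, Z=0) weight 1/18
  (X=0, Y=0, W=1, Z=1) weight 1/18
  (X=0, Y=1, W=0, Z=0) weight 1/36
  (X=0, Y=1, W=0, Z=1) weight 1/36
  (X=1, Y=0, W=1, Z=0) weight 1/72
  (X=1, Y=0, W=1, Z=1) weight 1/72
  (X=1, Y=1, W=0, Z=0) weight 1/144
  (X=1, Y=1, W=0, Z=1) weight 1/144
  (X=2, Y=0, W=1, Z=0) weight 1/27
  … 3 more
Group by X:
  weight(X=0) = 1/6
  weight(X=1) = 1/24
  weight(X=2) = 5/27
Total weight = 1/6 + 1/24 + 5/27 = 85/216
P(X=0 | obs) = 1/6 / 85/216 = 36/85
P(X=1 | obs) = 1/24 / 85/216 = 9/85
P(X=2 | obs) = 5/27 / 85/216 = 8/17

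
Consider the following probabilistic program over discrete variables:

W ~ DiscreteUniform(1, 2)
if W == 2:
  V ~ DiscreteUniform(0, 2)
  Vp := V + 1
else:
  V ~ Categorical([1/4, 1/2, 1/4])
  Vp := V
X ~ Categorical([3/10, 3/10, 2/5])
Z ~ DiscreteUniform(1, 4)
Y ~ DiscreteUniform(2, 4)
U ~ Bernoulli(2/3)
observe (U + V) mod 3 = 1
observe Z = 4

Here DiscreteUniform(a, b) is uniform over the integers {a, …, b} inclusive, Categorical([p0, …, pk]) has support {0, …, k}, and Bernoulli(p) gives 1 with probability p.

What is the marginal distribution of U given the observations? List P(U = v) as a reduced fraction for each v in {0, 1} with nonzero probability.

P(U=0) = 5/12, P(U=1) = 7/12

Enumerate traces; 36 have nonzero weight after conditioning:
  (W=1, V=0, X=0, Z=4, Y=2, U=1) weight 1/480
  (W=1, V=0, X=0, Z=4, Y=3, U=1) weight 1/480
  (W=1, V=0, X=0, Z=4, Y=4, U=1) weight 1/480
  (W=1, V=0, X=1, Z=4, Y=2, U=1) weight 1/480
  (W=1, V=0, X=1, Z=4, Y=3, U=1) weight 1/480
  (W=1, V=0, X=1, Z=4, Y=4, U=1) weight 1/480
  (W=1, V=0, X=2, Z=4, Y=2, U=1) weight 1/360
  (W=1, V=0, X=2, Z=4, Y=3, U=1) weight 1/360
  (W=1, V=1, X=0, Z=4, Y=2, U=0) weight 1/480
  … 27 more
Group by U:
  weight(U=0) = 5/144
  weight(U=1) = 7/144
Total weight = 5/144 + 7/144 = 1/12
P(U=0 | obs) = 5/144 / 1/12 = 5/12
P(U=1 | obs) = 7/144 / 1/12 = 7/12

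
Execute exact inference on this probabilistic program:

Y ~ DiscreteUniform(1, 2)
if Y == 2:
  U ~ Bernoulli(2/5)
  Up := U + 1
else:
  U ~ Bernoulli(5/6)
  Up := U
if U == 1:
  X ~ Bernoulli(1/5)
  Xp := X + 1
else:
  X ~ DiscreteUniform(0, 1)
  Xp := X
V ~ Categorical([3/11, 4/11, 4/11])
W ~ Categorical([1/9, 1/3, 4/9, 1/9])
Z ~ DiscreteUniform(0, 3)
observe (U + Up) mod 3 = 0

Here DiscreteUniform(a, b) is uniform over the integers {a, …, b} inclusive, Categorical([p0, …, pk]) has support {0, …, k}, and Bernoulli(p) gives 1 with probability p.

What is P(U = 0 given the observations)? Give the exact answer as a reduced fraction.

P(U = 0 | obs) = 5/17

Enumerate traces; 192 have nonzero weight after conditioning:
  (Y=1, U=0, X=0, V=0, W=0, Z=0) weight 1/3168
  (Y=1, U=0, X=0, V=0, W=0, Z=1) weight 1/3168
  (Y=1, U=0, X=0, V=0, W=0, Z=2) weight 1/3168
  (Y=1, U=0, X=0, V=0, W=0, Z=3) weight 1/3168
  (Y=1, U=0, X=0, V=0, W=1, Z=0) weight 1/1056
  (Y=1, U=0, X=0, V=0, W=1, Z=1) weight 1/1056
  (Y=1, U=0, X=0, V=0, W=1, Z=2) weight 1/1056
  (Y=1, U=0, X=0, V=0, W=1, Z=3) weight 1/1056
  (Y=2, U=1, X=0, V=0, W=0, Z=0) weight 1/825
  … 183 more
Group by U:
  weight(U=0) = 1/12
  weight(U=1) = 1/5
Total weight = 1/12 + 1/5 = 17/60
P(U=0 | obs) = 1/12 / 17/60 = 5/17
P(U=1 | obs) = 1/5 / 17/60 = 12/17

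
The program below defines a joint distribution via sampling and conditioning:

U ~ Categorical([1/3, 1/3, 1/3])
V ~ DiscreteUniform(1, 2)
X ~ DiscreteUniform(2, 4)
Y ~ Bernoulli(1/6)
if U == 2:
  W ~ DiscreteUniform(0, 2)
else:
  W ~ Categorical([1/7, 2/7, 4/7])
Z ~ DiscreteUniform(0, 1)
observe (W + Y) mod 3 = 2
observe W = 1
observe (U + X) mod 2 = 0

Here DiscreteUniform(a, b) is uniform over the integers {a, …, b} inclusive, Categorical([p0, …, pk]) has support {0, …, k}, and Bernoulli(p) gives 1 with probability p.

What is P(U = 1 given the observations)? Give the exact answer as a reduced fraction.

P(U = 1 | obs) = 3/16

Enumerate traces; 20 have nonzero weight after conditioning:
  (U=0, V=1, X=2, Y=1, W=1, Z=0) weight 1/756
  (U=0, V=1, X=2, Y=1, W=1, Z=1) weight 1/756
  (U=0, V=1, X=4, Y=1, W=1, Z=0) weight 1/756
  (U=0, V=1, X=4, Y=1, W=1, Z=1) weight 1/756
  (U=0, V=2, X=2, Y=1, W=1, Z=0) weight 1/756
  (U=0, V=2, X=2, Y=1, W=1, Z=1) weight 1/756
  (U=0, V=2, X=4, Y=1, W=1, Z=0) weight 1/756
  (U=0, V=2, X=4, Y=1, W=1, Z=1) weight 1/756
  (U=1, V=1, X=3, Y=1, W=1, Z=0) weight 1/756
  (U=2, V=1, X=2, Y=1, W=1, Z=0) weight 1/648
  … 10 more
Group by U:
  weight(U=0) = 2/189
  weight(U=1) = 1/189
  weight(U=2) = 1/81
Total weight = 2/189 + 1/189 + 1/81 = 16/567
P(U=0 | obs) = 2/189 / 16/567 = 3/8
P(U=1 | obs) = 1/189 / 16/567 = 3/16
P(U=2 | obs) = 1/81 / 16/567 = 7/16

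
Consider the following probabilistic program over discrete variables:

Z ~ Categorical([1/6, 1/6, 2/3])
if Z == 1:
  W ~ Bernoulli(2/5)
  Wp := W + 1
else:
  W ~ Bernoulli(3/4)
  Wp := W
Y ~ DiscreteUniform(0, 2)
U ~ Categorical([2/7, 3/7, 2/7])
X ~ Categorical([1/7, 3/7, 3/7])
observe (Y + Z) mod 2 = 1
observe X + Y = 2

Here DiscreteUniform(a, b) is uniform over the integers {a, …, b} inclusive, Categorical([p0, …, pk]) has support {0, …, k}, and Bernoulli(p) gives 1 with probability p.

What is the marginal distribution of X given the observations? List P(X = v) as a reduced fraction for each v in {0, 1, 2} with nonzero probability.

Enumerate traces; 24 have nonzero weight after conditioning:
  (Z=0, W=0, Y=1, U=0, X=1) weight 1/588
  (Z=0, W=0, Y=1, U=1, X=1) weight 1/392
  (Z=0, W=0, Y=1, U=2, X=1) weight 1/588
  (Z=0, W=1, Y=1, U=0, X=1) weight 1/196
  (Z=0, W=1, Y=1, U=1, X=1) weight 3/392
  (Z=0, W=1, Y=1, U=2, X=1) weight 1/196
  (Z=1, W=0, Y=0, U=0, X=2) weight 1/245
  (Z=1, W=0, Y=0, U=1, X=2) weight 3/490
  (Z=1, W=0, Y=2, U=0, X=0) weight 1/735
  … 15 more
Group by X:
  weight(X=0) = 1/126
  weight(X=1) = 5/42
  weight(X=2) = 1/42
Total weight = 1/126 + 5/42 + 1/42 = 19/126
P(X=0 | obs) = 1/126 / 19/126 = 1/19
P(X=1 | obs) = 5/42 / 19/126 = 15/19
P(X=2 | obs) = 1/42 / 19/126 = 3/19

P(X=0) = 1/19, P(X=1) = 15/19, P(X=2) = 3/19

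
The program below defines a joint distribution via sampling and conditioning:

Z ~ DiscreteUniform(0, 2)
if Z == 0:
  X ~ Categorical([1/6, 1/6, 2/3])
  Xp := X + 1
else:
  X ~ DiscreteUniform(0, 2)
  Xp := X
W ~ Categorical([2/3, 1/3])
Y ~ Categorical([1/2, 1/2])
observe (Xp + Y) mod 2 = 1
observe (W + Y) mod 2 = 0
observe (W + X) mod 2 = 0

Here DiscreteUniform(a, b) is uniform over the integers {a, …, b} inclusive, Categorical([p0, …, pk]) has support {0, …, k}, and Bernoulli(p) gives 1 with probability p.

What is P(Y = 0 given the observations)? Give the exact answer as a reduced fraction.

Enumerate traces; 3 have nonzero weight after conditioning:
  (Z=0, X=0, W=0, Y=0) weight 1/54
  (Z=0, X=1, W=1, Y=1) weight 1/108
  (Z=0, X=2, W=0, Y=0) weight 2/27
Group by Y:
  weight(Y=0) = 5/54
  weight(Y=1) = 1/108
Total weight = 5/54 + 1/108 = 11/108
P(Y=0 | obs) = 5/54 / 11/108 = 10/11
P(Y=1 | obs) = 1/108 / 11/108 = 1/11

P(Y = 0 | obs) = 10/11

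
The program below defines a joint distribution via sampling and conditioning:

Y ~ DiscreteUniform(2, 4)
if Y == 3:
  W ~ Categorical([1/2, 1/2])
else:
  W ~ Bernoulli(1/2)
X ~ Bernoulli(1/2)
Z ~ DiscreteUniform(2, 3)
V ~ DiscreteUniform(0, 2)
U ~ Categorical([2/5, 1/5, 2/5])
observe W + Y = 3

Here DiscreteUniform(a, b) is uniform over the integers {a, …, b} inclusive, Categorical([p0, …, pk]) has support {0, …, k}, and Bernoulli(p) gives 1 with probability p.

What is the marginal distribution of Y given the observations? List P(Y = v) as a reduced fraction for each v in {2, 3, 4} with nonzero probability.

P(Y=2) = 1/2, P(Y=3) = 1/2

Enumerate traces; 72 have nonzero weight after conditioning:
  (Y=2, W=1, X=0, Z=2, V=0, U=0) weight 1/180
  (Y=2, W=1, X=0, Z=2, V=0, U=1) weight 1/360
  (Y=2, W=1, X=0, Z=2, V=0, U=2) weight 1/180
  (Y=2, W=1, X=0, Z=2, V=1, U=0) weight 1/180
  (Y=2, W=1, X=0, Z=2, V=1, U=1) weight 1/360
  (Y=2, W=1, X=0, Z=2, V=1, U=2) weight 1/180
  (Y=2, W=1, X=0, Z=2, V=2, U=0) weight 1/180
  (Y=2, W=1, X=0, Z=2, V=2, U=1) weight 1/360
  (Y=3, W=0, X=0, Z=2, V=0, U=0) weight 1/180
  … 63 more
Group by Y:
  weight(Y=2) = 1/6
  weight(Y=3) = 1/6
Total weight = 1/6 + 1/6 = 1/3
P(Y=2 | obs) = 1/6 / 1/3 = 1/2
P(Y=3 | obs) = 1/6 / 1/3 = 1/2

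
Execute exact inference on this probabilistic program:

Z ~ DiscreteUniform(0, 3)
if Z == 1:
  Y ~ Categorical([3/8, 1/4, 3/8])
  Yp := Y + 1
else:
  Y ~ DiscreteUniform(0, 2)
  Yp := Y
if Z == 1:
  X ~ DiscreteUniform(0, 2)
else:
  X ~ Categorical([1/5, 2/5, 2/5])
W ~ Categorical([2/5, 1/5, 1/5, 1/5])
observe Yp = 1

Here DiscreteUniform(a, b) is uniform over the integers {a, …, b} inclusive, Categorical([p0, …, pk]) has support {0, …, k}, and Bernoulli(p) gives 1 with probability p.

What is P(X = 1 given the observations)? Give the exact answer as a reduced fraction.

Enumerate traces; 48 have nonzero weight after conditioning:
  (Z=0, Y=1, X=0, W=0) weight 1/150
  (Z=0, Y=1, X=0, W=1) weight 1/300
  (Z=0, Y=1, X=0, W=2) weight 1/300
  (Z=0, Y=1, X=0, W=3) weight 1/300
  (Z=0, Y=1, X=1, W=0) weight 1/75
  (Z=0, Y=1, X=1, W=1) weight 1/150
  (Z=0, Y=1, X=1, W=2) weight 1/150
  (Z=0, Y=1, X=1, W=3) weight 1/150
  (Z=0, Y=1, X=2, W=0) weight 1/75
  … 39 more
Group by X:
  weight(X=0) = 13/160
  weight(X=1) = 21/160
  weight(X=2) = 21/160
Total weight = 13/160 + 21/160 + 21/160 = 11/32
P(X=0 | obs) = 13/160 / 11/32 = 13/55
P(X=1 | obs) = 21/160 / 11/32 = 21/55
P(X=2 | obs) = 21/160 / 11/32 = 21/55

P(X = 1 | obs) = 21/55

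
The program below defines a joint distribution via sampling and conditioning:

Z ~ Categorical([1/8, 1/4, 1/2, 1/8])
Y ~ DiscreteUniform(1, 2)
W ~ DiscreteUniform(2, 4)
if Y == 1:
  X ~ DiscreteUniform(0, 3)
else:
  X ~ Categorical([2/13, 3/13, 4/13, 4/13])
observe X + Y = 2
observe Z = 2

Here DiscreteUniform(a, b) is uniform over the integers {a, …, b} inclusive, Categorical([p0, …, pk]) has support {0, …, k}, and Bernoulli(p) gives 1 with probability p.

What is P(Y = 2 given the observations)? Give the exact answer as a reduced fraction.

P(Y = 2 | obs) = 8/21

Enumerate traces; 6 have nonzero weight after conditioning:
  (Z=2, Y=1, W=2, X=1) weight 1/48
  (Z=2, Y=1, W=3, X=1) weight 1/48
  (Z=2, Y=1, W=4, X=1) weight 1/48
  (Z=2, Y=2, W=2, X=0) weight 1/78
  (Z=2, Y=2, W=3, X=0) weight 1/78
  (Z=2, Y=2, W=4, X=0) weight 1/78
Group by Y:
  weight(Y=1) = 1/16
  weight(Y=2) = 1/26
Total weight = 1/16 + 1/26 = 21/208
P(Y=1 | obs) = 1/16 / 21/208 = 13/21
P(Y=2 | obs) = 1/26 / 21/208 = 8/21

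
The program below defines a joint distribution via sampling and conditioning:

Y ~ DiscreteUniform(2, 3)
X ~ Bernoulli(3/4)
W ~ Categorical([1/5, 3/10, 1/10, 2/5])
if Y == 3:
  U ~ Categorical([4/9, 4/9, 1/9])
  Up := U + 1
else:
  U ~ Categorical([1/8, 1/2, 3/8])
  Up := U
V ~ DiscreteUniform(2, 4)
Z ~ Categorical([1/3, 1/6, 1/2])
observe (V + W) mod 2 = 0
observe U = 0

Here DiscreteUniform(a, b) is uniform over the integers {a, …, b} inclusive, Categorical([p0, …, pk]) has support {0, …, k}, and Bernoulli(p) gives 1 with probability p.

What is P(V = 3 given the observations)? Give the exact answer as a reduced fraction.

Enumerate traces; 72 have nonzero weight after conditioning:
  (Y=2, X=0, W=0, U=0, V=2, Z=0) weight 1/2880
  (Y=2, X=0, W=0, U=0, V=2, Z=1) weight 1/5760
  (Y=2, X=0, W=0, U=0, V=2, Z=2) weight 1/1920
  (Y=2, X=0, W=0, U=0, V=4, Z=0) weight 1/2880
  (Y=2, X=0, W=0, U=0, V=4, Z=1) weight 1/5760
  (Y=2, X=0, W=0, U=0, V=4, Z=2) weight 1/1920
  (Y=2, X=0, W=1, U=0, V=3, Z=0) weight 1/1920
  (Y=2, X=0, W=1, U=0, V=3, Z=1) weight 1/3840
  … 64 more
Group by V:
  weight(V=2) = 41/1440
  weight(V=3) = 287/4320
  weight(V=4) = 41/1440
Total weight = 41/1440 + 287/4320 + 41/1440 = 533/4320
P(V=2 | obs) = 41/1440 / 533/4320 = 3/13
P(V=3 | obs) = 287/4320 / 533/4320 = 7/13
P(V=4 | obs) = 41/1440 / 533/4320 = 3/13

P(V = 3 | obs) = 7/13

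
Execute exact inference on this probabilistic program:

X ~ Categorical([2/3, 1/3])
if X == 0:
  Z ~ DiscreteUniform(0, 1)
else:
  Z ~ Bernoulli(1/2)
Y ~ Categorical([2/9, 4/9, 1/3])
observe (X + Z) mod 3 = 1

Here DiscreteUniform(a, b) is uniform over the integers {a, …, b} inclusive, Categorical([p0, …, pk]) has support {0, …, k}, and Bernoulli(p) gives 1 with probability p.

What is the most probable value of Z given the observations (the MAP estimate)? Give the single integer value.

Enumerate traces; 6 have nonzero weight after conditioning:
  (X=0, Z=1, Y=0) weight 2/27
  (X=0, Z=1, Y=1) weight 4/27
  (X=0, Z=1, Y=2) weight 1/9
  (X=1, Z=0, Y=0) weight 1/27
  (X=1, Z=0, Y=1) weight 2/27
  (X=1, Z=0, Y=2) weight 1/18
Group by Z:
  weight(Z=0) = 1/6
  weight(Z=1) = 1/3
Total weight = 1/6 + 1/3 = 1/2
P(Z=0 | obs) = 1/6 / 1/2 = 1/3
P(Z=1 | obs) = 1/3 / 1/2 = 2/3
argmax = 1

argmax_v P(Z = v | obs) = 1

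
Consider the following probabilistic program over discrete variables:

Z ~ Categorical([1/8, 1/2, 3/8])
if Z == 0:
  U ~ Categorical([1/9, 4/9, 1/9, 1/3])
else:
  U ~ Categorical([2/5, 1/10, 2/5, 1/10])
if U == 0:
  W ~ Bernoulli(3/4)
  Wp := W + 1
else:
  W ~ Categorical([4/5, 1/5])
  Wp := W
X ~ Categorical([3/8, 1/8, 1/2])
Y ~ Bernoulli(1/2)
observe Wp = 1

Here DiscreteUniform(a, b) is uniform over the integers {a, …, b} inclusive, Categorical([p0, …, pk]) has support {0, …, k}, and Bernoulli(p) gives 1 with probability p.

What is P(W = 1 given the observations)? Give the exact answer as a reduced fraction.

Enumerate traces; 72 have nonzero weight after conditioning:
  (Z=0, U=0, W=0, X=0, Y=0) weight 1/1536
  (Z=0, U=0, W=0, X=0, Y=1) weight 1/1536
  (Z=0, U=0, W=0, X=1, Y=0) weight 1/4608
  (Z=0, U=0, W=0, X=1, Y=1) weight 1/4608
  (Z=0, U=0, W=0, X=2, Y=0) weight 1/1152
  (Z=0, U=0, W=0, X=2, Y=1) weight 1/1152
  (Z=0, U=1, W=1, X=0, Y=0) weight 1/480
  (Z=0, U=1, W=1, X=0, Y=1) weight 1/480
  … 64 more
Group by W:
  weight(W=0) = 131/1440
  weight(W=1) = 229/1800
Total weight = 131/1440 + 229/1800 = 1571/7200
P(W=0 | obs) = 131/1440 / 1571/7200 = 655/1571
P(W=1 | obs) = 229/1800 / 1571/7200 = 916/1571

P(W = 1 | obs) = 916/1571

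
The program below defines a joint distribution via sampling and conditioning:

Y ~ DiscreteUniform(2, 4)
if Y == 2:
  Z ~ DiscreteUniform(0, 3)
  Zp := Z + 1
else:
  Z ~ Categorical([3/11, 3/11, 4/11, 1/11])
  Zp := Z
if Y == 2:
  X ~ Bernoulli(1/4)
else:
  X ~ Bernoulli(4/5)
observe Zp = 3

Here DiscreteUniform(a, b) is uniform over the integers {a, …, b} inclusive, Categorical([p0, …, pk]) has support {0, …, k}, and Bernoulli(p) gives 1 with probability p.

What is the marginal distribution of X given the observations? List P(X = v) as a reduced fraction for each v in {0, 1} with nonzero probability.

P(X=0) = 197/380, P(X=1) = 183/380

Enumerate traces; 6 have nonzero weight after conditioning:
  (Y=2, Z=2, X=0) weight 1/16
  (Y=2, Z=2, X=1) weight 1/48
  (Y=3, Z=3, X=0) weight 1/165
  (Y=3, Z=3, X=1) weight 4/165
  (Y=4, Z=3, X=0) weight 1/165
  (Y=4, Z=3, X=1) weight 4/165
Group by X:
  weight(X=0) = 197/2640
  weight(X=1) = 61/880
Total weight = 197/2640 + 61/880 = 19/132
P(X=0 | obs) = 197/2640 / 19/132 = 197/380
P(X=1 | obs) = 61/880 / 19/132 = 183/380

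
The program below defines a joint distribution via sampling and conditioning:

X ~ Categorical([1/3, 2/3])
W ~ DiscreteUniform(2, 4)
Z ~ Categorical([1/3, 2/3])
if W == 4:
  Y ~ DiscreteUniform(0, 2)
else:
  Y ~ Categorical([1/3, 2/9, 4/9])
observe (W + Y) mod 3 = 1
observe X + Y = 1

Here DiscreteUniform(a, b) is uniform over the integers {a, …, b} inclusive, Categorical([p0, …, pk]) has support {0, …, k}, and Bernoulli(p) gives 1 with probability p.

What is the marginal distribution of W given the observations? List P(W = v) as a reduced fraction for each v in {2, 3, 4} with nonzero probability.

P(W=3) = 1/4, P(W=4) = 3/4

Enumerate traces; 4 have nonzero weight after conditioning:
  (X=0, W=3, Z=0, Y=1) weight 2/243
  (X=0, W=3, Z=1, Y=1) weight 4/243
  (X=1, W=4, Z=0, Y=0) weight 2/81
  (X=1, W=4, Z=1, Y=0) weight 4/81
Group by W:
  weight(W=3) = 2/81
  weight(W=4) = 2/27
Total weight = 2/81 + 2/27 = 8/81
P(W=3 | obs) = 2/81 / 8/81 = 1/4
P(W=4 | obs) = 2/27 / 8/81 = 3/4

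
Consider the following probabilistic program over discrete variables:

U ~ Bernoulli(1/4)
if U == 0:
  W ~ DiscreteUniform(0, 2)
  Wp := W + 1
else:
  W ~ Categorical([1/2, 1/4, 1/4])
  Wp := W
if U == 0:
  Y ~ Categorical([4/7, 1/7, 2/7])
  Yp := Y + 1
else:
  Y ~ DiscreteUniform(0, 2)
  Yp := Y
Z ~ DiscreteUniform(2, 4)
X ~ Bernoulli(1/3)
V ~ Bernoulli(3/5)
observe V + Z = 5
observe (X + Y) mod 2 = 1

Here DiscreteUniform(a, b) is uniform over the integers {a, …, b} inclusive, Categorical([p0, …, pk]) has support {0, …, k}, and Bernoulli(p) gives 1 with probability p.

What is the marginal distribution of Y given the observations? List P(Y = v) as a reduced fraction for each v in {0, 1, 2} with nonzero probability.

P(Y=0) = 43/100, P(Y=1) = 8/25, P(Y=2) = 1/4

Enumerate traces; 18 have nonzero weight after conditioning:
  (U=0, W=0, Y=0, Z=4, X=1, V=1) weight 1/105
  (U=0, W=0, Y=1, Z=4, X=0, V=1) weight 1/210
  (U=0, W=0, Y=2, Z=4, X=1, V=1) weight 1/210
  (U=0, W=1, Y=0, Z=4, X=1, V=1) weight 1/105
  (U=0, W=1, Y=1, Z=4, X=0, V=1) weight 1/210
  (U=0, W=1, Y=2, Z=4, X=1, V=1) weight 1/210
  (U=0, W=2, Y=0, Z=4, X=1, V=1) weight 1/105
  (U=0, W=2, Y=1, Z=4, X=0, V=1) weight 1/210
  … 10 more
Group by Y:
  weight(Y=0) = 43/1260
  weight(Y=1) = 8/315
  weight(Y=2) = 5/252
Total weight = 43/1260 + 8/315 + 5/252 = 5/63
P(Y=0 | obs) = 43/1260 / 5/63 = 43/100
P(Y=1 | obs) = 8/315 / 5/63 = 8/25
P(Y=2 | obs) = 5/252 / 5/63 = 1/4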